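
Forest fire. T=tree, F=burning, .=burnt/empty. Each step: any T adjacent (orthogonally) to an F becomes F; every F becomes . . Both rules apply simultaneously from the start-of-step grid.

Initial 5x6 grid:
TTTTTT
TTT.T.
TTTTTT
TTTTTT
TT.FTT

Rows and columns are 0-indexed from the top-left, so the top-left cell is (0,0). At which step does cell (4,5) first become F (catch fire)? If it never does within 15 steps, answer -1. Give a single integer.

Step 1: cell (4,5)='T' (+2 fires, +1 burnt)
Step 2: cell (4,5)='F' (+4 fires, +2 burnt)
  -> target ignites at step 2
Step 3: cell (4,5)='.' (+4 fires, +4 burnt)
Step 4: cell (4,5)='.' (+6 fires, +4 burnt)
Step 5: cell (4,5)='.' (+5 fires, +6 burnt)
Step 6: cell (4,5)='.' (+4 fires, +5 burnt)
Step 7: cell (4,5)='.' (+1 fires, +4 burnt)
Step 8: cell (4,5)='.' (+0 fires, +1 burnt)
  fire out at step 8

2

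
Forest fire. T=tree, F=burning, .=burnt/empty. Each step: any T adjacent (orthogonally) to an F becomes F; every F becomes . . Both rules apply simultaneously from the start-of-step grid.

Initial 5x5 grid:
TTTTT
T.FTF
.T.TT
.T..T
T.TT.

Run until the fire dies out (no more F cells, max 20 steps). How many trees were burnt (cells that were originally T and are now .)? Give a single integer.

Answer: 10

Derivation:
Step 1: +4 fires, +2 burnt (F count now 4)
Step 2: +4 fires, +4 burnt (F count now 4)
Step 3: +1 fires, +4 burnt (F count now 1)
Step 4: +1 fires, +1 burnt (F count now 1)
Step 5: +0 fires, +1 burnt (F count now 0)
Fire out after step 5
Initially T: 15, now '.': 20
Total burnt (originally-T cells now '.'): 10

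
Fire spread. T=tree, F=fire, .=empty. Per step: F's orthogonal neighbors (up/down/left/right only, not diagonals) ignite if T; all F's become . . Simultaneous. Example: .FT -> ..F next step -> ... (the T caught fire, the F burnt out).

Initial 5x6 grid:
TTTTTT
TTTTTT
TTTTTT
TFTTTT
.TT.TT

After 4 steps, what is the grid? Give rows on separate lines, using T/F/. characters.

Step 1: 4 trees catch fire, 1 burn out
  TTTTTT
  TTTTTT
  TFTTTT
  F.FTTT
  .FT.TT
Step 2: 5 trees catch fire, 4 burn out
  TTTTTT
  TFTTTT
  F.FTTT
  ...FTT
  ..F.TT
Step 3: 5 trees catch fire, 5 burn out
  TFTTTT
  F.FTTT
  ...FTT
  ....FT
  ....TT
Step 4: 6 trees catch fire, 5 burn out
  F.FTTT
  ...FTT
  ....FT
  .....F
  ....FT

F.FTTT
...FTT
....FT
.....F
....FT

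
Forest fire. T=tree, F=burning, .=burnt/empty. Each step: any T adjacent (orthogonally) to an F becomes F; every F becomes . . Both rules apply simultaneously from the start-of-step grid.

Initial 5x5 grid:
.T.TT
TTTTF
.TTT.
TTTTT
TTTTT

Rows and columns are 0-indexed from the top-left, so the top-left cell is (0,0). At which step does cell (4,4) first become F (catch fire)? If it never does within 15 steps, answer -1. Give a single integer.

Step 1: cell (4,4)='T' (+2 fires, +1 burnt)
Step 2: cell (4,4)='T' (+3 fires, +2 burnt)
Step 3: cell (4,4)='T' (+3 fires, +3 burnt)
Step 4: cell (4,4)='T' (+6 fires, +3 burnt)
Step 5: cell (4,4)='F' (+3 fires, +6 burnt)
  -> target ignites at step 5
Step 6: cell (4,4)='.' (+2 fires, +3 burnt)
Step 7: cell (4,4)='.' (+1 fires, +2 burnt)
Step 8: cell (4,4)='.' (+0 fires, +1 burnt)
  fire out at step 8

5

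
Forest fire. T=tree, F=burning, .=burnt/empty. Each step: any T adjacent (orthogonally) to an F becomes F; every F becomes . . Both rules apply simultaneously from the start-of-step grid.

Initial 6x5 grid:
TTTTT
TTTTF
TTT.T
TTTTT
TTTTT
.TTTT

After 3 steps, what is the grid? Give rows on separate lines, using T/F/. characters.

Step 1: 3 trees catch fire, 1 burn out
  TTTTF
  TTTF.
  TTT.F
  TTTTT
  TTTTT
  .TTTT
Step 2: 3 trees catch fire, 3 burn out
  TTTF.
  TTF..
  TTT..
  TTTTF
  TTTTT
  .TTTT
Step 3: 5 trees catch fire, 3 burn out
  TTF..
  TF...
  TTF..
  TTTF.
  TTTTF
  .TTTT

TTF..
TF...
TTF..
TTTF.
TTTTF
.TTTT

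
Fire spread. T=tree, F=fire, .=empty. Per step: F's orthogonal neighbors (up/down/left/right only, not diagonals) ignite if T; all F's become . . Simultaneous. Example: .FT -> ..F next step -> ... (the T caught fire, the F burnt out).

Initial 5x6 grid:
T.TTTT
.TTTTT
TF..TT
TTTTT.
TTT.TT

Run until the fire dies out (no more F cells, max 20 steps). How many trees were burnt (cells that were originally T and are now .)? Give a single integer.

Step 1: +3 fires, +1 burnt (F count now 3)
Step 2: +4 fires, +3 burnt (F count now 4)
Step 3: +5 fires, +4 burnt (F count now 5)
Step 4: +3 fires, +5 burnt (F count now 3)
Step 5: +4 fires, +3 burnt (F count now 4)
Step 6: +3 fires, +4 burnt (F count now 3)
Step 7: +0 fires, +3 burnt (F count now 0)
Fire out after step 7
Initially T: 23, now '.': 29
Total burnt (originally-T cells now '.'): 22

Answer: 22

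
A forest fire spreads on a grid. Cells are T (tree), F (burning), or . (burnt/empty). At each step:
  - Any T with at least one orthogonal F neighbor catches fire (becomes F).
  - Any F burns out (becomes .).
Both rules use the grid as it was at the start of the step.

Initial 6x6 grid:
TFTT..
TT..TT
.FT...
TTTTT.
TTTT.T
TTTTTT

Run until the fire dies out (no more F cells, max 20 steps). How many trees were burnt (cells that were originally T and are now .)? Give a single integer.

Answer: 22

Derivation:
Step 1: +5 fires, +2 burnt (F count now 5)
Step 2: +5 fires, +5 burnt (F count now 5)
Step 3: +4 fires, +5 burnt (F count now 4)
Step 4: +4 fires, +4 burnt (F count now 4)
Step 5: +1 fires, +4 burnt (F count now 1)
Step 6: +1 fires, +1 burnt (F count now 1)
Step 7: +1 fires, +1 burnt (F count now 1)
Step 8: +1 fires, +1 burnt (F count now 1)
Step 9: +0 fires, +1 burnt (F count now 0)
Fire out after step 9
Initially T: 24, now '.': 34
Total burnt (originally-T cells now '.'): 22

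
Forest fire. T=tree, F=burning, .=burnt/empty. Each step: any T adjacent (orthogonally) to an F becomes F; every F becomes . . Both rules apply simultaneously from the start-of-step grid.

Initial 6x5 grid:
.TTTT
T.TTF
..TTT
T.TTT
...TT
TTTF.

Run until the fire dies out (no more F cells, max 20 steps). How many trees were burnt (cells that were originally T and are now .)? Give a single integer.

Step 1: +5 fires, +2 burnt (F count now 5)
Step 2: +7 fires, +5 burnt (F count now 7)
Step 3: +4 fires, +7 burnt (F count now 4)
Step 4: +1 fires, +4 burnt (F count now 1)
Step 5: +0 fires, +1 burnt (F count now 0)
Fire out after step 5
Initially T: 19, now '.': 28
Total burnt (originally-T cells now '.'): 17

Answer: 17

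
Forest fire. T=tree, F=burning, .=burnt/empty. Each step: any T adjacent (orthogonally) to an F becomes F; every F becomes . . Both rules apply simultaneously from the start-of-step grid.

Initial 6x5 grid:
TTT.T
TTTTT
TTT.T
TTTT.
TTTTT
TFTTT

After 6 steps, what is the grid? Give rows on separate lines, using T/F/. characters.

Step 1: 3 trees catch fire, 1 burn out
  TTT.T
  TTTTT
  TTT.T
  TTTT.
  TFTTT
  F.FTT
Step 2: 4 trees catch fire, 3 burn out
  TTT.T
  TTTTT
  TTT.T
  TFTT.
  F.FTT
  ...FT
Step 3: 5 trees catch fire, 4 burn out
  TTT.T
  TTTTT
  TFT.T
  F.FT.
  ...FT
  ....F
Step 4: 5 trees catch fire, 5 burn out
  TTT.T
  TFTTT
  F.F.T
  ...F.
  ....F
  .....
Step 5: 3 trees catch fire, 5 burn out
  TFT.T
  F.FTT
  ....T
  .....
  .....
  .....
Step 6: 3 trees catch fire, 3 burn out
  F.F.T
  ...FT
  ....T
  .....
  .....
  .....

F.F.T
...FT
....T
.....
.....
.....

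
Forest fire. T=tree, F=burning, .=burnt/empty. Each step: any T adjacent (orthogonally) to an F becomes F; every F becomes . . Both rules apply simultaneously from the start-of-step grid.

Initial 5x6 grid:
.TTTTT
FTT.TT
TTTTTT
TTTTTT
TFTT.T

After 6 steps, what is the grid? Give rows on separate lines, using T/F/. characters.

Step 1: 5 trees catch fire, 2 burn out
  .TTTTT
  .FT.TT
  FTTTTT
  TFTTTT
  F.FT.T
Step 2: 6 trees catch fire, 5 burn out
  .FTTTT
  ..F.TT
  .FTTTT
  F.FTTT
  ...F.T
Step 3: 3 trees catch fire, 6 burn out
  ..FTTT
  ....TT
  ..FTTT
  ...FTT
  .....T
Step 4: 3 trees catch fire, 3 burn out
  ...FTT
  ....TT
  ...FTT
  ....FT
  .....T
Step 5: 3 trees catch fire, 3 burn out
  ....FT
  ....TT
  ....FT
  .....F
  .....T
Step 6: 4 trees catch fire, 3 burn out
  .....F
  ....FT
  .....F
  ......
  .....F

.....F
....FT
.....F
......
.....F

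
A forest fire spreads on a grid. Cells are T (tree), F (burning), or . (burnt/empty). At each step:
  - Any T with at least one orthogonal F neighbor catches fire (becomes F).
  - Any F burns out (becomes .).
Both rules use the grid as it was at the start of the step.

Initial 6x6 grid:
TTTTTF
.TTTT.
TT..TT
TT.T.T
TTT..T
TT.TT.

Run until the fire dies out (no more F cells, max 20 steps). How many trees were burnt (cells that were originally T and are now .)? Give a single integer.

Step 1: +1 fires, +1 burnt (F count now 1)
Step 2: +2 fires, +1 burnt (F count now 2)
Step 3: +3 fires, +2 burnt (F count now 3)
Step 4: +3 fires, +3 burnt (F count now 3)
Step 5: +3 fires, +3 burnt (F count now 3)
Step 6: +2 fires, +3 burnt (F count now 2)
Step 7: +2 fires, +2 burnt (F count now 2)
Step 8: +2 fires, +2 burnt (F count now 2)
Step 9: +3 fires, +2 burnt (F count now 3)
Step 10: +1 fires, +3 burnt (F count now 1)
Step 11: +0 fires, +1 burnt (F count now 0)
Fire out after step 11
Initially T: 25, now '.': 33
Total burnt (originally-T cells now '.'): 22

Answer: 22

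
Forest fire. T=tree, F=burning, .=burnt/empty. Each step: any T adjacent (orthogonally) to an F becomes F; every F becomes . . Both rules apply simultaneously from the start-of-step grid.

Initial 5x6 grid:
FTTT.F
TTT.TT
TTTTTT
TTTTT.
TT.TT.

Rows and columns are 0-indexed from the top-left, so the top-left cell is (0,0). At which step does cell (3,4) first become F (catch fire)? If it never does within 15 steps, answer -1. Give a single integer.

Step 1: cell (3,4)='T' (+3 fires, +2 burnt)
Step 2: cell (3,4)='T' (+5 fires, +3 burnt)
Step 3: cell (3,4)='T' (+5 fires, +5 burnt)
Step 4: cell (3,4)='F' (+5 fires, +5 burnt)
  -> target ignites at step 4
Step 5: cell (3,4)='.' (+4 fires, +5 burnt)
Step 6: cell (3,4)='.' (+1 fires, +4 burnt)
Step 7: cell (3,4)='.' (+0 fires, +1 burnt)
  fire out at step 7

4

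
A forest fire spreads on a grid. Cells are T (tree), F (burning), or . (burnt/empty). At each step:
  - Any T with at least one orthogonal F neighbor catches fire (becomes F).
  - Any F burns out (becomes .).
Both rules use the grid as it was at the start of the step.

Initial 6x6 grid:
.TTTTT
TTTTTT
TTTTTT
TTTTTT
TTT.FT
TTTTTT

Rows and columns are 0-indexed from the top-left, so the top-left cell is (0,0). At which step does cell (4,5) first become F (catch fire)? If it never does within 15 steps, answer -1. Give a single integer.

Step 1: cell (4,5)='F' (+3 fires, +1 burnt)
  -> target ignites at step 1
Step 2: cell (4,5)='.' (+5 fires, +3 burnt)
Step 3: cell (4,5)='.' (+5 fires, +5 burnt)
Step 4: cell (4,5)='.' (+7 fires, +5 burnt)
Step 5: cell (4,5)='.' (+7 fires, +7 burnt)
Step 6: cell (4,5)='.' (+4 fires, +7 burnt)
Step 7: cell (4,5)='.' (+2 fires, +4 burnt)
Step 8: cell (4,5)='.' (+0 fires, +2 burnt)
  fire out at step 8

1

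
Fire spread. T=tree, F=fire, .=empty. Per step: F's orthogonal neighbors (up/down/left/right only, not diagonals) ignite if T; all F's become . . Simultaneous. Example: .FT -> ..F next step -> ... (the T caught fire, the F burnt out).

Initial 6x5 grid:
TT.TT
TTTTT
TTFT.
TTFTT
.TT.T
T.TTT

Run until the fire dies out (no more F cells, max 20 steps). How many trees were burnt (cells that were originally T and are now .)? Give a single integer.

Answer: 22

Derivation:
Step 1: +6 fires, +2 burnt (F count now 6)
Step 2: +7 fires, +6 burnt (F count now 7)
Step 3: +6 fires, +7 burnt (F count now 6)
Step 4: +3 fires, +6 burnt (F count now 3)
Step 5: +0 fires, +3 burnt (F count now 0)
Fire out after step 5
Initially T: 23, now '.': 29
Total burnt (originally-T cells now '.'): 22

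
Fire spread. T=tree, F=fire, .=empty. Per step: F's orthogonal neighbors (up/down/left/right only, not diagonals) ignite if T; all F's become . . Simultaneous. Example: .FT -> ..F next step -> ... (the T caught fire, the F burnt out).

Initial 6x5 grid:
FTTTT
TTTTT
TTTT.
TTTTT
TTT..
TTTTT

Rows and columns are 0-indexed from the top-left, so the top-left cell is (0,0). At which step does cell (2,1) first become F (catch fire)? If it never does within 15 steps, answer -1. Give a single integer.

Step 1: cell (2,1)='T' (+2 fires, +1 burnt)
Step 2: cell (2,1)='T' (+3 fires, +2 burnt)
Step 3: cell (2,1)='F' (+4 fires, +3 burnt)
  -> target ignites at step 3
Step 4: cell (2,1)='.' (+5 fires, +4 burnt)
Step 5: cell (2,1)='.' (+5 fires, +5 burnt)
Step 6: cell (2,1)='.' (+3 fires, +5 burnt)
Step 7: cell (2,1)='.' (+2 fires, +3 burnt)
Step 8: cell (2,1)='.' (+1 fires, +2 burnt)
Step 9: cell (2,1)='.' (+1 fires, +1 burnt)
Step 10: cell (2,1)='.' (+0 fires, +1 burnt)
  fire out at step 10

3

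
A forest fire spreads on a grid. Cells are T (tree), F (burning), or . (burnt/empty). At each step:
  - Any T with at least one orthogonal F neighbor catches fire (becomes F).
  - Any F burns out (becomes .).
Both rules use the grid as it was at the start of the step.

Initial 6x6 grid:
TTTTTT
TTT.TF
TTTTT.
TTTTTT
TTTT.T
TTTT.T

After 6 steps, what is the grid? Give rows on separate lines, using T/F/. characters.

Step 1: 2 trees catch fire, 1 burn out
  TTTTTF
  TTT.F.
  TTTTT.
  TTTTTT
  TTTT.T
  TTTT.T
Step 2: 2 trees catch fire, 2 burn out
  TTTTF.
  TTT...
  TTTTF.
  TTTTTT
  TTTT.T
  TTTT.T
Step 3: 3 trees catch fire, 2 burn out
  TTTF..
  TTT...
  TTTF..
  TTTTFT
  TTTT.T
  TTTT.T
Step 4: 4 trees catch fire, 3 burn out
  TTF...
  TTT...
  TTF...
  TTTF.F
  TTTT.T
  TTTT.T
Step 5: 6 trees catch fire, 4 burn out
  TF....
  TTF...
  TF....
  TTF...
  TTTF.F
  TTTT.T
Step 6: 7 trees catch fire, 6 burn out
  F.....
  TF....
  F.....
  TF....
  TTF...
  TTTF.F

F.....
TF....
F.....
TF....
TTF...
TTTF.F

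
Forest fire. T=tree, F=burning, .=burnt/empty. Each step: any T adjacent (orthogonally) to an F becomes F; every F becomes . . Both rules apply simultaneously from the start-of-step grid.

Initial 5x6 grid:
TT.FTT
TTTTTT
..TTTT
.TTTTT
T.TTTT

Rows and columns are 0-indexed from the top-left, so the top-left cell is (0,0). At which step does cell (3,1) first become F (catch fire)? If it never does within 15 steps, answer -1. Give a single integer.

Step 1: cell (3,1)='T' (+2 fires, +1 burnt)
Step 2: cell (3,1)='T' (+4 fires, +2 burnt)
Step 3: cell (3,1)='T' (+5 fires, +4 burnt)
Step 4: cell (3,1)='T' (+6 fires, +5 burnt)
Step 5: cell (3,1)='F' (+5 fires, +6 burnt)
  -> target ignites at step 5
Step 6: cell (3,1)='.' (+1 fires, +5 burnt)
Step 7: cell (3,1)='.' (+0 fires, +1 burnt)
  fire out at step 7

5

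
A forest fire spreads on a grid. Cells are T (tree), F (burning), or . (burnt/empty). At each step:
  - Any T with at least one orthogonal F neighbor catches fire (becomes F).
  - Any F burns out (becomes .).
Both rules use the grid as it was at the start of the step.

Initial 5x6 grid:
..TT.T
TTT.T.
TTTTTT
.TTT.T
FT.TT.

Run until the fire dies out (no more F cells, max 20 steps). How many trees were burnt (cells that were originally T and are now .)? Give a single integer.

Answer: 19

Derivation:
Step 1: +1 fires, +1 burnt (F count now 1)
Step 2: +1 fires, +1 burnt (F count now 1)
Step 3: +2 fires, +1 burnt (F count now 2)
Step 4: +4 fires, +2 burnt (F count now 4)
Step 5: +4 fires, +4 burnt (F count now 4)
Step 6: +3 fires, +4 burnt (F count now 3)
Step 7: +3 fires, +3 burnt (F count now 3)
Step 8: +1 fires, +3 burnt (F count now 1)
Step 9: +0 fires, +1 burnt (F count now 0)
Fire out after step 9
Initially T: 20, now '.': 29
Total burnt (originally-T cells now '.'): 19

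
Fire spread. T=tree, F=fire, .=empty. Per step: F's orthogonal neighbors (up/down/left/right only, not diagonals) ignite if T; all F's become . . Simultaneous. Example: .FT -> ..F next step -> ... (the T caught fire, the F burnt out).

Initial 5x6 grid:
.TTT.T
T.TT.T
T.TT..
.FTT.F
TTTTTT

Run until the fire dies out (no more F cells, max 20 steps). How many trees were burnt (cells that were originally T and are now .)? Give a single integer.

Step 1: +3 fires, +2 burnt (F count now 3)
Step 2: +5 fires, +3 burnt (F count now 5)
Step 3: +3 fires, +5 burnt (F count now 3)
Step 4: +2 fires, +3 burnt (F count now 2)
Step 5: +2 fires, +2 burnt (F count now 2)
Step 6: +0 fires, +2 burnt (F count now 0)
Fire out after step 6
Initially T: 19, now '.': 26
Total burnt (originally-T cells now '.'): 15

Answer: 15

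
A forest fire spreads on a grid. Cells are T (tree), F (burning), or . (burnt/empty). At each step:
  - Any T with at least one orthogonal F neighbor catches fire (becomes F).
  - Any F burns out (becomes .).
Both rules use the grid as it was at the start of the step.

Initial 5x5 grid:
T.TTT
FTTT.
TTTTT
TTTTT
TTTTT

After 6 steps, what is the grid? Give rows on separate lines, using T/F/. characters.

Step 1: 3 trees catch fire, 1 burn out
  F.TTT
  .FTT.
  FTTTT
  TTTTT
  TTTTT
Step 2: 3 trees catch fire, 3 burn out
  ..TTT
  ..FT.
  .FTTT
  FTTTT
  TTTTT
Step 3: 5 trees catch fire, 3 burn out
  ..FTT
  ...F.
  ..FTT
  .FTTT
  FTTTT
Step 4: 4 trees catch fire, 5 burn out
  ...FT
  .....
  ...FT
  ..FTT
  .FTTT
Step 5: 4 trees catch fire, 4 burn out
  ....F
  .....
  ....F
  ...FT
  ..FTT
Step 6: 2 trees catch fire, 4 burn out
  .....
  .....
  .....
  ....F
  ...FT

.....
.....
.....
....F
...FT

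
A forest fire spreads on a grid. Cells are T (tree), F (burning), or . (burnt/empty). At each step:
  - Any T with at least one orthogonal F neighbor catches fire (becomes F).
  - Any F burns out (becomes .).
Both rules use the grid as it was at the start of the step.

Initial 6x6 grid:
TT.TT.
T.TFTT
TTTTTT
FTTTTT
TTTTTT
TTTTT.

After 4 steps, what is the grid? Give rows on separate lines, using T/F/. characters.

Step 1: 7 trees catch fire, 2 burn out
  TT.FT.
  T.F.FT
  FTTFTT
  .FTTTT
  FTTTTT
  TTTTT.
Step 2: 10 trees catch fire, 7 burn out
  TT..F.
  F....F
  .FF.FT
  ..FFTT
  .FTTTT
  FTTTT.
Step 3: 6 trees catch fire, 10 burn out
  FT....
  ......
  .....F
  ....FT
  ..FFTT
  .FTTT.
Step 4: 5 trees catch fire, 6 burn out
  .F....
  ......
  ......
  .....F
  ....FT
  ..FFT.

.F....
......
......
.....F
....FT
..FFT.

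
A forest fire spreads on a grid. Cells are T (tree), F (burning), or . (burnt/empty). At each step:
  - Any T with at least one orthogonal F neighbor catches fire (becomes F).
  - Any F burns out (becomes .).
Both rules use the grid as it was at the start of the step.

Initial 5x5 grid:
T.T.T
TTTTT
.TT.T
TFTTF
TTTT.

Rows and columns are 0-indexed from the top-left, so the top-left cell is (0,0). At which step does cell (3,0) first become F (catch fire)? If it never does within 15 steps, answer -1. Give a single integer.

Step 1: cell (3,0)='F' (+6 fires, +2 burnt)
  -> target ignites at step 1
Step 2: cell (3,0)='.' (+6 fires, +6 burnt)
Step 3: cell (3,0)='.' (+4 fires, +6 burnt)
Step 4: cell (3,0)='.' (+2 fires, +4 burnt)
Step 5: cell (3,0)='.' (+0 fires, +2 burnt)
  fire out at step 5

1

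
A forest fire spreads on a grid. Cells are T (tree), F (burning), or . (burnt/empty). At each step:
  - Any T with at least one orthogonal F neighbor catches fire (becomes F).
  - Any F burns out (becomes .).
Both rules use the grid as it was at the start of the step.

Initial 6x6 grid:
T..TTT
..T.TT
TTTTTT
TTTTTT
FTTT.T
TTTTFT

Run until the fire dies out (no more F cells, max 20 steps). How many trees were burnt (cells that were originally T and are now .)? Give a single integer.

Step 1: +5 fires, +2 burnt (F count now 5)
Step 2: +7 fires, +5 burnt (F count now 7)
Step 3: +4 fires, +7 burnt (F count now 4)
Step 4: +4 fires, +4 burnt (F count now 4)
Step 5: +3 fires, +4 burnt (F count now 3)
Step 6: +2 fires, +3 burnt (F count now 2)
Step 7: +1 fires, +2 burnt (F count now 1)
Step 8: +1 fires, +1 burnt (F count now 1)
Step 9: +0 fires, +1 burnt (F count now 0)
Fire out after step 9
Initially T: 28, now '.': 35
Total burnt (originally-T cells now '.'): 27

Answer: 27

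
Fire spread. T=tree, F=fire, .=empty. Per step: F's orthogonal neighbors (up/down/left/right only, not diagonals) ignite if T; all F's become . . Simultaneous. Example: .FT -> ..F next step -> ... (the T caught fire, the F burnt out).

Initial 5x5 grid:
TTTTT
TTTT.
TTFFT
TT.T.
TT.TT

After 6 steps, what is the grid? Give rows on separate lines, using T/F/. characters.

Step 1: 5 trees catch fire, 2 burn out
  TTTTT
  TTFF.
  TF..F
  TT.F.
  TT.TT
Step 2: 6 trees catch fire, 5 burn out
  TTFFT
  TF...
  F....
  TF...
  TT.FT
Step 3: 6 trees catch fire, 6 burn out
  TF..F
  F....
  .....
  F....
  TF..F
Step 4: 2 trees catch fire, 6 burn out
  F....
  .....
  .....
  .....
  F....
Step 5: 0 trees catch fire, 2 burn out
  .....
  .....
  .....
  .....
  .....
Step 6: 0 trees catch fire, 0 burn out
  .....
  .....
  .....
  .....
  .....

.....
.....
.....
.....
.....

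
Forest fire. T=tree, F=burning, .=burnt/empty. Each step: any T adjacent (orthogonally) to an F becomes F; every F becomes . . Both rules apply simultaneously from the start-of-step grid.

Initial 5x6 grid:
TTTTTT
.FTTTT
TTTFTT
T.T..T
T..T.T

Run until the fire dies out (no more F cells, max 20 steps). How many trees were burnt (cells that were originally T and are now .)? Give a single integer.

Step 1: +6 fires, +2 burnt (F count now 6)
Step 2: +7 fires, +6 burnt (F count now 7)
Step 3: +4 fires, +7 burnt (F count now 4)
Step 4: +3 fires, +4 burnt (F count now 3)
Step 5: +0 fires, +3 burnt (F count now 0)
Fire out after step 5
Initially T: 21, now '.': 29
Total burnt (originally-T cells now '.'): 20

Answer: 20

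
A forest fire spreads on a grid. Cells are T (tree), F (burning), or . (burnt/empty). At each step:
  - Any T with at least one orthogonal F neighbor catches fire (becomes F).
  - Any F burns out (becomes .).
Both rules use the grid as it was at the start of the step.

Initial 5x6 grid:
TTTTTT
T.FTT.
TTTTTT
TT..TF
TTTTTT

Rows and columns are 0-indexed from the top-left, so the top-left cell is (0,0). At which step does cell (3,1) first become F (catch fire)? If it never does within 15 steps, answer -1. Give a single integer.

Step 1: cell (3,1)='T' (+6 fires, +2 burnt)
Step 2: cell (3,1)='T' (+7 fires, +6 burnt)
Step 3: cell (3,1)='F' (+5 fires, +7 burnt)
  -> target ignites at step 3
Step 4: cell (3,1)='.' (+5 fires, +5 burnt)
Step 5: cell (3,1)='.' (+1 fires, +5 burnt)
Step 6: cell (3,1)='.' (+0 fires, +1 burnt)
  fire out at step 6

3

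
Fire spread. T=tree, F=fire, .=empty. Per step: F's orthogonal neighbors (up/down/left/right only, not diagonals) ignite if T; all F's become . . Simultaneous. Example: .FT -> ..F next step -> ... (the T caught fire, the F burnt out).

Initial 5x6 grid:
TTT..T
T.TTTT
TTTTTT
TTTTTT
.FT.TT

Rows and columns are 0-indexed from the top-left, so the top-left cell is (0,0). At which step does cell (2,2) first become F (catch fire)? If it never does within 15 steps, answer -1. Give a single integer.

Step 1: cell (2,2)='T' (+2 fires, +1 burnt)
Step 2: cell (2,2)='T' (+3 fires, +2 burnt)
Step 3: cell (2,2)='F' (+3 fires, +3 burnt)
  -> target ignites at step 3
Step 4: cell (2,2)='.' (+4 fires, +3 burnt)
Step 5: cell (2,2)='.' (+6 fires, +4 burnt)
Step 6: cell (2,2)='.' (+4 fires, +6 burnt)
Step 7: cell (2,2)='.' (+1 fires, +4 burnt)
Step 8: cell (2,2)='.' (+1 fires, +1 burnt)
Step 9: cell (2,2)='.' (+0 fires, +1 burnt)
  fire out at step 9

3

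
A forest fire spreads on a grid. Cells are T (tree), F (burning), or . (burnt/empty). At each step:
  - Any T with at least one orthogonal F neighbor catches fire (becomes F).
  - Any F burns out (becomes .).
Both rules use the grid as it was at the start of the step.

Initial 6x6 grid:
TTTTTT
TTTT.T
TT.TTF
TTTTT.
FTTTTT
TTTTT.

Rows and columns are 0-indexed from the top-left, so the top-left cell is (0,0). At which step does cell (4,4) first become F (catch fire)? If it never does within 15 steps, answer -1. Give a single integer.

Step 1: cell (4,4)='T' (+5 fires, +2 burnt)
Step 2: cell (4,4)='T' (+7 fires, +5 burnt)
Step 3: cell (4,4)='F' (+9 fires, +7 burnt)
  -> target ignites at step 3
Step 4: cell (4,4)='.' (+7 fires, +9 burnt)
Step 5: cell (4,4)='.' (+2 fires, +7 burnt)
Step 6: cell (4,4)='.' (+0 fires, +2 burnt)
  fire out at step 6

3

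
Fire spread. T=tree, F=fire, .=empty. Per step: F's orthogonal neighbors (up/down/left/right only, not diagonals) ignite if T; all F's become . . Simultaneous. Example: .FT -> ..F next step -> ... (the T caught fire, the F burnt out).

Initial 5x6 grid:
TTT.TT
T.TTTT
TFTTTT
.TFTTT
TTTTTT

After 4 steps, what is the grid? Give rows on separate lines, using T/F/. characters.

Step 1: 5 trees catch fire, 2 burn out
  TTT.TT
  T.TTTT
  F.FTTT
  .F.FTT
  TTFTTT
Step 2: 6 trees catch fire, 5 burn out
  TTT.TT
  F.FTTT
  ...FTT
  ....FT
  TF.FTT
Step 3: 7 trees catch fire, 6 burn out
  FTF.TT
  ...FTT
  ....FT
  .....F
  F...FT
Step 4: 4 trees catch fire, 7 burn out
  .F..TT
  ....FT
  .....F
  ......
  .....F

.F..TT
....FT
.....F
......
.....F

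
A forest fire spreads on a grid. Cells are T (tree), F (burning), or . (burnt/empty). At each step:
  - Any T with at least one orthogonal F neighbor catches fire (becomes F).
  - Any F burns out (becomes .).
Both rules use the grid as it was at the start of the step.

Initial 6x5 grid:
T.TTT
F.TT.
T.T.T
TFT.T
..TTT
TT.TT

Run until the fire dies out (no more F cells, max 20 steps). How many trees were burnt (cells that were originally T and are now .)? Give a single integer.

Step 1: +4 fires, +2 burnt (F count now 4)
Step 2: +2 fires, +4 burnt (F count now 2)
Step 3: +2 fires, +2 burnt (F count now 2)
Step 4: +4 fires, +2 burnt (F count now 4)
Step 5: +3 fires, +4 burnt (F count now 3)
Step 6: +2 fires, +3 burnt (F count now 2)
Step 7: +0 fires, +2 burnt (F count now 0)
Fire out after step 7
Initially T: 19, now '.': 28
Total burnt (originally-T cells now '.'): 17

Answer: 17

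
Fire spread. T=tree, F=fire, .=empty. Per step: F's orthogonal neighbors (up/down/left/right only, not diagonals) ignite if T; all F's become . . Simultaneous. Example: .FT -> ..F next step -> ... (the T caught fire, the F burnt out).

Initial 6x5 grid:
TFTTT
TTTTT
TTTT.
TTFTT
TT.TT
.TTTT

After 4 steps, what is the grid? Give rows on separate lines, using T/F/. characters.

Step 1: 6 trees catch fire, 2 burn out
  F.FTT
  TFTTT
  TTFT.
  TF.FT
  TT.TT
  .TTTT
Step 2: 9 trees catch fire, 6 burn out
  ...FT
  F.FTT
  TF.F.
  F...F
  TF.FT
  .TTTT
Step 3: 7 trees catch fire, 9 burn out
  ....F
  ...FT
  F....
  .....
  F...F
  .FTFT
Step 4: 3 trees catch fire, 7 burn out
  .....
  ....F
  .....
  .....
  .....
  ..F.F

.....
....F
.....
.....
.....
..F.F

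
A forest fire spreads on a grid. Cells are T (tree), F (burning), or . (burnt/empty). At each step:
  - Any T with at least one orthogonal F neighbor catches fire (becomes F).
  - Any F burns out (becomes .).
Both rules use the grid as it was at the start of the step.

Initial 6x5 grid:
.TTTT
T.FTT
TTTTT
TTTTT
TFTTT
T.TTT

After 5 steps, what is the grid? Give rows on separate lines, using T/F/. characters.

Step 1: 6 trees catch fire, 2 burn out
  .TFTT
  T..FT
  TTFTT
  TFTTT
  F.FTT
  T.TTT
Step 2: 10 trees catch fire, 6 burn out
  .F.FT
  T...F
  TF.FT
  F.FTT
  ...FT
  F.FTT
Step 3: 6 trees catch fire, 10 burn out
  ....F
  T....
  F...F
  ...FT
  ....F
  ...FT
Step 4: 3 trees catch fire, 6 burn out
  .....
  F....
  .....
  ....F
  .....
  ....F
Step 5: 0 trees catch fire, 3 burn out
  .....
  .....
  .....
  .....
  .....
  .....

.....
.....
.....
.....
.....
.....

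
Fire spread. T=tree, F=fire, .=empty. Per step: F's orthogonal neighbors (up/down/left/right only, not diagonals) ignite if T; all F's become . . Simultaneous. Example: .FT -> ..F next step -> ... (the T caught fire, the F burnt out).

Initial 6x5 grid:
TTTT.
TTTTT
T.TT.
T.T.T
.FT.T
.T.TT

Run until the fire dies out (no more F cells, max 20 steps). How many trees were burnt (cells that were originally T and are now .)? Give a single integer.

Step 1: +2 fires, +1 burnt (F count now 2)
Step 2: +1 fires, +2 burnt (F count now 1)
Step 3: +1 fires, +1 burnt (F count now 1)
Step 4: +2 fires, +1 burnt (F count now 2)
Step 5: +3 fires, +2 burnt (F count now 3)
Step 6: +4 fires, +3 burnt (F count now 4)
Step 7: +2 fires, +4 burnt (F count now 2)
Step 8: +1 fires, +2 burnt (F count now 1)
Step 9: +0 fires, +1 burnt (F count now 0)
Fire out after step 9
Initially T: 20, now '.': 26
Total burnt (originally-T cells now '.'): 16

Answer: 16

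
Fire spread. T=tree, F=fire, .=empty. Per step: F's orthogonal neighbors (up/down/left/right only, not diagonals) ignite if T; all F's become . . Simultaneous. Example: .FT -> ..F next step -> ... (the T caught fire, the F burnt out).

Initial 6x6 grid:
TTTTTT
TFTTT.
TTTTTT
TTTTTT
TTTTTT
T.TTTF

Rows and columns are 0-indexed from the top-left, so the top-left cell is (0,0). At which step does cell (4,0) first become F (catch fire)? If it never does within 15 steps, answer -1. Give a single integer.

Step 1: cell (4,0)='T' (+6 fires, +2 burnt)
Step 2: cell (4,0)='T' (+9 fires, +6 burnt)
Step 3: cell (4,0)='T' (+10 fires, +9 burnt)
Step 4: cell (4,0)='F' (+5 fires, +10 burnt)
  -> target ignites at step 4
Step 5: cell (4,0)='.' (+2 fires, +5 burnt)
Step 6: cell (4,0)='.' (+0 fires, +2 burnt)
  fire out at step 6

4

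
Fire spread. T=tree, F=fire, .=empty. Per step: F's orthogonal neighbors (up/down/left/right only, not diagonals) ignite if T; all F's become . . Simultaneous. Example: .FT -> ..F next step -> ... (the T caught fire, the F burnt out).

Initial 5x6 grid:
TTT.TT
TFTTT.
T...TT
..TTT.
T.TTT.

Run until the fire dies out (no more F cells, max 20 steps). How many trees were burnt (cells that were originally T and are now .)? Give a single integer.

Step 1: +3 fires, +1 burnt (F count now 3)
Step 2: +4 fires, +3 burnt (F count now 4)
Step 3: +1 fires, +4 burnt (F count now 1)
Step 4: +2 fires, +1 burnt (F count now 2)
Step 5: +3 fires, +2 burnt (F count now 3)
Step 6: +2 fires, +3 burnt (F count now 2)
Step 7: +2 fires, +2 burnt (F count now 2)
Step 8: +1 fires, +2 burnt (F count now 1)
Step 9: +0 fires, +1 burnt (F count now 0)
Fire out after step 9
Initially T: 19, now '.': 29
Total burnt (originally-T cells now '.'): 18

Answer: 18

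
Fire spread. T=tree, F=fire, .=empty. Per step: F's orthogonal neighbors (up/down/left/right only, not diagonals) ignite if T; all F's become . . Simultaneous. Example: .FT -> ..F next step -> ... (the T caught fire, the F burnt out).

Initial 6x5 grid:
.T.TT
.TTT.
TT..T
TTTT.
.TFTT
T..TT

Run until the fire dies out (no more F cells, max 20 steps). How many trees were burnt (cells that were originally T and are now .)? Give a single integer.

Answer: 17

Derivation:
Step 1: +3 fires, +1 burnt (F count now 3)
Step 2: +4 fires, +3 burnt (F count now 4)
Step 3: +3 fires, +4 burnt (F count now 3)
Step 4: +2 fires, +3 burnt (F count now 2)
Step 5: +2 fires, +2 burnt (F count now 2)
Step 6: +1 fires, +2 burnt (F count now 1)
Step 7: +1 fires, +1 burnt (F count now 1)
Step 8: +1 fires, +1 burnt (F count now 1)
Step 9: +0 fires, +1 burnt (F count now 0)
Fire out after step 9
Initially T: 19, now '.': 28
Total burnt (originally-T cells now '.'): 17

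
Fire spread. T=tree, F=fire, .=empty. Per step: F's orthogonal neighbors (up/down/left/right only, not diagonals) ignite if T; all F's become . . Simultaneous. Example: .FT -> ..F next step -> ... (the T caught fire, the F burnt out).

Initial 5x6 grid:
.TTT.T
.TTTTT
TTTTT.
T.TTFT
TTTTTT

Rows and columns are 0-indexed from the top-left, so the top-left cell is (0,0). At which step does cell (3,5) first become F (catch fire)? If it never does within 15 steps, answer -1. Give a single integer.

Step 1: cell (3,5)='F' (+4 fires, +1 burnt)
  -> target ignites at step 1
Step 2: cell (3,5)='.' (+5 fires, +4 burnt)
Step 3: cell (3,5)='.' (+4 fires, +5 burnt)
Step 4: cell (3,5)='.' (+5 fires, +4 burnt)
Step 5: cell (3,5)='.' (+4 fires, +5 burnt)
Step 6: cell (3,5)='.' (+2 fires, +4 burnt)
Step 7: cell (3,5)='.' (+0 fires, +2 burnt)
  fire out at step 7

1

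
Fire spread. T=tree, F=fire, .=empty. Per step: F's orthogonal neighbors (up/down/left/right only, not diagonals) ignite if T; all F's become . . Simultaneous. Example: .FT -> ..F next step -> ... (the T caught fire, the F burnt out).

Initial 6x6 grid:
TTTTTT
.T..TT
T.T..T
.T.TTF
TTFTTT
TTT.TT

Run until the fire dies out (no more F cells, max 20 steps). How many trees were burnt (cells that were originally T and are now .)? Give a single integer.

Answer: 23

Derivation:
Step 1: +6 fires, +2 burnt (F count now 6)
Step 2: +7 fires, +6 burnt (F count now 7)
Step 3: +4 fires, +7 burnt (F count now 4)
Step 4: +1 fires, +4 burnt (F count now 1)
Step 5: +1 fires, +1 burnt (F count now 1)
Step 6: +1 fires, +1 burnt (F count now 1)
Step 7: +1 fires, +1 burnt (F count now 1)
Step 8: +2 fires, +1 burnt (F count now 2)
Step 9: +0 fires, +2 burnt (F count now 0)
Fire out after step 9
Initially T: 25, now '.': 34
Total burnt (originally-T cells now '.'): 23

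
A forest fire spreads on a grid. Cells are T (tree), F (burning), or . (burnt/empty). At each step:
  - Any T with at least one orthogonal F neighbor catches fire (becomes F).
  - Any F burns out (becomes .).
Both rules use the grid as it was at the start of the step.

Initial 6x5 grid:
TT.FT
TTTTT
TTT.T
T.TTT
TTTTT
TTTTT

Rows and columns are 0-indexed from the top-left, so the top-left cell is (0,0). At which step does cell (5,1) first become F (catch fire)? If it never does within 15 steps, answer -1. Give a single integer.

Step 1: cell (5,1)='T' (+2 fires, +1 burnt)
Step 2: cell (5,1)='T' (+2 fires, +2 burnt)
Step 3: cell (5,1)='T' (+3 fires, +2 burnt)
Step 4: cell (5,1)='T' (+5 fires, +3 burnt)
Step 5: cell (5,1)='T' (+5 fires, +5 burnt)
Step 6: cell (5,1)='T' (+5 fires, +5 burnt)
Step 7: cell (5,1)='F' (+3 fires, +5 burnt)
  -> target ignites at step 7
Step 8: cell (5,1)='.' (+1 fires, +3 burnt)
Step 9: cell (5,1)='.' (+0 fires, +1 burnt)
  fire out at step 9

7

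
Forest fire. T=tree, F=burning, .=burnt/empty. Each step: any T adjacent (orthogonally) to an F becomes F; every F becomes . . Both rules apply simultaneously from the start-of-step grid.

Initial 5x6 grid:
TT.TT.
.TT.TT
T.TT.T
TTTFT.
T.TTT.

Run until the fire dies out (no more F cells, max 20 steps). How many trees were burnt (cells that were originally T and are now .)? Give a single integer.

Answer: 15

Derivation:
Step 1: +4 fires, +1 burnt (F count now 4)
Step 2: +4 fires, +4 burnt (F count now 4)
Step 3: +2 fires, +4 burnt (F count now 2)
Step 4: +3 fires, +2 burnt (F count now 3)
Step 5: +1 fires, +3 burnt (F count now 1)
Step 6: +1 fires, +1 burnt (F count now 1)
Step 7: +0 fires, +1 burnt (F count now 0)
Fire out after step 7
Initially T: 20, now '.': 25
Total burnt (originally-T cells now '.'): 15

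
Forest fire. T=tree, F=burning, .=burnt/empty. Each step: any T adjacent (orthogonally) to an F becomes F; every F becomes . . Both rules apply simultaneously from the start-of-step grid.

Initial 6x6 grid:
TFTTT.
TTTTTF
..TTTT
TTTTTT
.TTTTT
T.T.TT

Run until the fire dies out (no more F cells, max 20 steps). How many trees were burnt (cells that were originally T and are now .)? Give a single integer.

Answer: 27

Derivation:
Step 1: +5 fires, +2 burnt (F count now 5)
Step 2: +7 fires, +5 burnt (F count now 7)
Step 3: +4 fires, +7 burnt (F count now 4)
Step 4: +4 fires, +4 burnt (F count now 4)
Step 5: +4 fires, +4 burnt (F count now 4)
Step 6: +3 fires, +4 burnt (F count now 3)
Step 7: +0 fires, +3 burnt (F count now 0)
Fire out after step 7
Initially T: 28, now '.': 35
Total burnt (originally-T cells now '.'): 27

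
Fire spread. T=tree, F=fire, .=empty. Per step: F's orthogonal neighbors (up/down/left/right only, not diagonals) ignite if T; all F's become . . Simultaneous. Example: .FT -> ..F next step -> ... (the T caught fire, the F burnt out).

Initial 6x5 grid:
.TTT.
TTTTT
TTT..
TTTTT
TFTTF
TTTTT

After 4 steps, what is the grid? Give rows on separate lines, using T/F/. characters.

Step 1: 7 trees catch fire, 2 burn out
  .TTT.
  TTTTT
  TTT..
  TFTTF
  F.FF.
  TFTTF
Step 2: 7 trees catch fire, 7 burn out
  .TTT.
  TTTTT
  TFT..
  F.FF.
  .....
  F.FF.
Step 3: 3 trees catch fire, 7 burn out
  .TTT.
  TFTTT
  F.F..
  .....
  .....
  .....
Step 4: 3 trees catch fire, 3 burn out
  .FTT.
  F.FTT
  .....
  .....
  .....
  .....

.FTT.
F.FTT
.....
.....
.....
.....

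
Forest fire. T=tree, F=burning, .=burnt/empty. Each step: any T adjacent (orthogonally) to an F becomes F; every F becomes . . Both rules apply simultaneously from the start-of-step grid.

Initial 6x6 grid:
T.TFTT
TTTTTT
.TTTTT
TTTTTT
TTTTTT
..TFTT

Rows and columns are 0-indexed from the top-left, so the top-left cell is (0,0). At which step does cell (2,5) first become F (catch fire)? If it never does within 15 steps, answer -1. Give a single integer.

Step 1: cell (2,5)='T' (+6 fires, +2 burnt)
Step 2: cell (2,5)='T' (+8 fires, +6 burnt)
Step 3: cell (2,5)='T' (+8 fires, +8 burnt)
Step 4: cell (2,5)='F' (+6 fires, +8 burnt)
  -> target ignites at step 4
Step 5: cell (2,5)='.' (+2 fires, +6 burnt)
Step 6: cell (2,5)='.' (+0 fires, +2 burnt)
  fire out at step 6

4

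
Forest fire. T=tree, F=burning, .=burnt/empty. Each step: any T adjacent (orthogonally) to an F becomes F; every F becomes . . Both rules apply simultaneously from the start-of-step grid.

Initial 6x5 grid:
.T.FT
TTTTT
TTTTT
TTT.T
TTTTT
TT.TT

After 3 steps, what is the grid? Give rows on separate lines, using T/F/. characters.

Step 1: 2 trees catch fire, 1 burn out
  .T..F
  TTTFT
  TTTTT
  TTT.T
  TTTTT
  TT.TT
Step 2: 3 trees catch fire, 2 burn out
  .T...
  TTF.F
  TTTFT
  TTT.T
  TTTTT
  TT.TT
Step 3: 3 trees catch fire, 3 burn out
  .T...
  TF...
  TTF.F
  TTT.T
  TTTTT
  TT.TT

.T...
TF...
TTF.F
TTT.T
TTTTT
TT.TT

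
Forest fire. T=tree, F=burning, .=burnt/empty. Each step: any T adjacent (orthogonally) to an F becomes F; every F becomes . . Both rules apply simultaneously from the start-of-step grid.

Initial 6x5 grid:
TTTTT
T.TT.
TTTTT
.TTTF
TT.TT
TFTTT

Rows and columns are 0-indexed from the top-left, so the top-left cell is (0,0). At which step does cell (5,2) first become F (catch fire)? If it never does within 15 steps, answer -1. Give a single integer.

Step 1: cell (5,2)='F' (+6 fires, +2 burnt)
  -> target ignites at step 1
Step 2: cell (5,2)='.' (+7 fires, +6 burnt)
Step 3: cell (5,2)='.' (+3 fires, +7 burnt)
Step 4: cell (5,2)='.' (+3 fires, +3 burnt)
Step 5: cell (5,2)='.' (+3 fires, +3 burnt)
Step 6: cell (5,2)='.' (+2 fires, +3 burnt)
Step 7: cell (5,2)='.' (+0 fires, +2 burnt)
  fire out at step 7

1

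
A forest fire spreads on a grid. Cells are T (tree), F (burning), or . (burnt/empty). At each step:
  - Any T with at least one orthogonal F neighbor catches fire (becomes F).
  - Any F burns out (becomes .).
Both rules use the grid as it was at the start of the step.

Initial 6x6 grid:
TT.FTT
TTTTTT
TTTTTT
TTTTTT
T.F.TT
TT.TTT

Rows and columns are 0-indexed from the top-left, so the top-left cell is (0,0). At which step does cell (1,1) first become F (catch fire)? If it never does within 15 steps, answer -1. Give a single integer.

Step 1: cell (1,1)='T' (+3 fires, +2 burnt)
Step 2: cell (1,1)='T' (+7 fires, +3 burnt)
Step 3: cell (1,1)='F' (+6 fires, +7 burnt)
  -> target ignites at step 3
Step 4: cell (1,1)='.' (+7 fires, +6 burnt)
Step 5: cell (1,1)='.' (+4 fires, +7 burnt)
Step 6: cell (1,1)='.' (+3 fires, +4 burnt)
Step 7: cell (1,1)='.' (+0 fires, +3 burnt)
  fire out at step 7

3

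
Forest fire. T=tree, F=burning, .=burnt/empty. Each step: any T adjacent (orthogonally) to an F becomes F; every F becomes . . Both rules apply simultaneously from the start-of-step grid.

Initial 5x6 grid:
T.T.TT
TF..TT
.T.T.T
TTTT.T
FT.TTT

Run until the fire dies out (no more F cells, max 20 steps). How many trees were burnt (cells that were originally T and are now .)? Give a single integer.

Step 1: +4 fires, +2 burnt (F count now 4)
Step 2: +2 fires, +4 burnt (F count now 2)
Step 3: +1 fires, +2 burnt (F count now 1)
Step 4: +1 fires, +1 burnt (F count now 1)
Step 5: +2 fires, +1 burnt (F count now 2)
Step 6: +1 fires, +2 burnt (F count now 1)
Step 7: +1 fires, +1 burnt (F count now 1)
Step 8: +1 fires, +1 burnt (F count now 1)
Step 9: +1 fires, +1 burnt (F count now 1)
Step 10: +1 fires, +1 burnt (F count now 1)
Step 11: +2 fires, +1 burnt (F count now 2)
Step 12: +1 fires, +2 burnt (F count now 1)
Step 13: +0 fires, +1 burnt (F count now 0)
Fire out after step 13
Initially T: 19, now '.': 29
Total burnt (originally-T cells now '.'): 18

Answer: 18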